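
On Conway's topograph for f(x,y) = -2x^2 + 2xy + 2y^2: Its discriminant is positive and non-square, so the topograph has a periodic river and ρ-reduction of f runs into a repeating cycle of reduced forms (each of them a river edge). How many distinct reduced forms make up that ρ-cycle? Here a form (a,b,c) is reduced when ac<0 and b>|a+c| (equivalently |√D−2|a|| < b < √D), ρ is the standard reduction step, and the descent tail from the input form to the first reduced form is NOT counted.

D = 20, ⌊√D⌋ = 4
river: ρ → (2,2,-2)
river: ρ → (-2,2,2)
ρ-cycle length = 2 (tail of 0 descent steps not counted)

2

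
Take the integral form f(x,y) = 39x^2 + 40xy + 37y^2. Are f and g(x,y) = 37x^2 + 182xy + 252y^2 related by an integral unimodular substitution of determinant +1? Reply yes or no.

D₁ = -4172, D₂ = -4172
f: translate: b→-38 (≡40 mod 78), so (39,40,37)→(39,-38,36)
f: flip: (39,-38,36)→(36,38,39)
f: translate: b→-34 (≡38 mod 72), so (36,38,39)→(36,-34,37)
f: reduced (well bottom): (36,-34,37) with a≤c, −a<b≤a
g: translate: b→34 (≡182 mod 74), so (37,182,252)→(37,34,36)
g: flip: (37,34,36)→(36,-34,37)
g: reduced (well bottom): (36,-34,37) with a≤c, −a<b≤a
reduced forms (36, -34, 37) vs (36, -34, 37) ⇒ equivalent

yes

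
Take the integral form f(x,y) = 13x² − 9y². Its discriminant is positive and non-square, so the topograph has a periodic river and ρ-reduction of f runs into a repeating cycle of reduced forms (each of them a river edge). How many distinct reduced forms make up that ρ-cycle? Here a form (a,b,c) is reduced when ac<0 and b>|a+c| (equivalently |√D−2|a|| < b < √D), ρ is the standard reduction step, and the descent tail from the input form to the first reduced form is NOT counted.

D = 468, ⌊√D⌋ = 21
descent: ρ → (-9,18,4)  [lands on river]
river: ρ → (4,14,-17)
river: ρ → (-17,20,1)
river: ρ → (1,20,-17)
river: ρ → (-17,14,4)
river: ρ → (4,18,-9)
ρ-cycle length = 6 (tail of 1 descent step not counted)

6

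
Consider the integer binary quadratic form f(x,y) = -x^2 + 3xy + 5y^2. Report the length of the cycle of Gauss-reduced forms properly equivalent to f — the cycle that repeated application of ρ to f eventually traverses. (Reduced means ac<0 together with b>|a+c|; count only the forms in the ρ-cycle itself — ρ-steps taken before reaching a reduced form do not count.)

D = 29, ⌊√D⌋ = 5
descent: ρ → (5,-3,-1)
descent: ρ → (-1,5,1)  [lands on river]
river: ρ → (1,5,-1)
ρ-cycle length = 2 (tail of 2 descent steps not counted)

2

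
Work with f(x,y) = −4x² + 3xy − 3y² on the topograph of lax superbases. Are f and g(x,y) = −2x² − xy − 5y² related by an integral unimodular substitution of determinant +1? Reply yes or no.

D₁ = -39, D₂ = -39
f is negative-definite; reduce −f:
−f: flip: (4,-3,3)→(3,3,4)
−f: reduced (well bottom): (3,3,4) with a≤c, −a<b≤a
flip sign back: reduced form of f is (-3,-3,-4)
g is negative-definite; reduce −g:
−g: reduced (well bottom): (2,1,5) with a≤c, −a<b≤a
flip sign back: reduced form of g is (-2,-1,-5)
reduced forms (-3, -3, -4) vs (-2, -1, -5) ⇒ inequivalent

no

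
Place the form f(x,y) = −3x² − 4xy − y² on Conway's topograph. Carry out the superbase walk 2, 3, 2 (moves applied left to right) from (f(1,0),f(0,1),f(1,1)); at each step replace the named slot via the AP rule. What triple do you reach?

start (-3,-1,-8) = (f(1,0),f(0,1),f(1,1))
replace slot 2: 2·((-3)+(-8)) − (-1) = -21 → (-3,-21,-8)
replace slot 3: 2·((-3)+(-21)) − (-8) = -40 → (-3,-21,-40)
replace slot 2: 2·((-3)+(-40)) − (-21) = -65 → (-3,-65,-40)

-3,-65,-40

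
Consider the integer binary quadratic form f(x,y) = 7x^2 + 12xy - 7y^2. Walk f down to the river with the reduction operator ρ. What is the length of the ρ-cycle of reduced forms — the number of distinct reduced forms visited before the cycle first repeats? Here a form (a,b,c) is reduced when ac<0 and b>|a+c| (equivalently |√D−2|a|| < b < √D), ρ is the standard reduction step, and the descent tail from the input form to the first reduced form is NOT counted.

D = 340, ⌊√D⌋ = 18
river: ρ → (-7,16,3)
river: ρ → (3,14,-12)
river: ρ → (-12,10,5)
river: ρ → (5,10,-12)
river: ρ → (-12,14,3)
river: ρ → (3,16,-7)
river: ρ → (-7,12,7)
river: ρ → (7,16,-3)
river: ρ → (-3,14,12)
river: ρ → (12,10,-5)
river: ρ → (-5,10,12)
river: ρ → (12,14,-3)
river: ρ → (-3,16,7)
river: ρ → (7,12,-7)
ρ-cycle length = 14 (tail of 0 descent steps not counted)

14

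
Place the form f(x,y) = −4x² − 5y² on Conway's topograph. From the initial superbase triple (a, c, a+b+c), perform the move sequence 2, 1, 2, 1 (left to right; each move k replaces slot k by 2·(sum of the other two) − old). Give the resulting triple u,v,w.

start (-4,-5,-9) = (f(1,0),f(0,1),f(1,1))
replace slot 2: 2·((-4)+(-9)) − (-5) = -21 → (-4,-21,-9)
replace slot 1: 2·((-21)+(-9)) − (-4) = -56 → (-56,-21,-9)
replace slot 2: 2·((-56)+(-9)) − (-21) = -109 → (-56,-109,-9)
replace slot 1: 2·((-109)+(-9)) − (-56) = -180 → (-180,-109,-9)

-180,-109,-9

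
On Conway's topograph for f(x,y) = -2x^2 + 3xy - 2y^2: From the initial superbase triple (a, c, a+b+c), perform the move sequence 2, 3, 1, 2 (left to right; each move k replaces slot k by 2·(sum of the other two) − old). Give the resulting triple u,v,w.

start (-2,-2,-1) = (f(1,0),f(0,1),f(1,1))
replace slot 2: 2·((-2)+(-1)) − (-2) = -4 → (-2,-4,-1)
replace slot 3: 2·((-2)+(-4)) − (-1) = -11 → (-2,-4,-11)
replace slot 1: 2·((-4)+(-11)) − (-2) = -28 → (-28,-4,-11)
replace slot 2: 2·((-28)+(-11)) − (-4) = -74 → (-28,-74,-11)

-28,-74,-11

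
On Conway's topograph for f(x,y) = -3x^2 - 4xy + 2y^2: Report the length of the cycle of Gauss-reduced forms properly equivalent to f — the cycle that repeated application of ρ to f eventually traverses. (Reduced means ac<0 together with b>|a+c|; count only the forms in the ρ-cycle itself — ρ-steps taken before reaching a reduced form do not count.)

D = 40, ⌊√D⌋ = 6
descent: ρ → (2,4,-3)  [lands on river]
river: ρ → (-3,2,3)
river: ρ → (3,4,-2)
river: ρ → (-2,4,3)
river: ρ → (3,2,-3)
river: ρ → (-3,4,2)
ρ-cycle length = 6 (tail of 1 descent step not counted)

6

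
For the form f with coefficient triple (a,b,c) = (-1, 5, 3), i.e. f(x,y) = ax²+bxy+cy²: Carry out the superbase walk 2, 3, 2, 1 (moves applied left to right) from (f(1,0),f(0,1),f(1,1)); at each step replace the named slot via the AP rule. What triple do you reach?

start (-1,3,7) = (f(1,0),f(0,1),f(1,1))
replace slot 2: 2·((-1)+7) − 3 = 9 → (-1,9,7)
replace slot 3: 2·((-1)+9) − 7 = 9 → (-1,9,9)
replace slot 2: 2·((-1)+9) − 9 = 7 → (-1,7,9)
replace slot 1: 2·(7+9) − (-1) = 33 → (33,7,9)

33,7,9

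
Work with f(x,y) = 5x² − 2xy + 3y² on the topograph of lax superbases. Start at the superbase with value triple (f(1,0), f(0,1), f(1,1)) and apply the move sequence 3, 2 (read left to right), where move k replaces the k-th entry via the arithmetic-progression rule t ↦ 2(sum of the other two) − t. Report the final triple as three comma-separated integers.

start (5,3,6) = (f(1,0),f(0,1),f(1,1))
replace slot 3: 2·(5+3) − 6 = 10 → (5,3,10)
replace slot 2: 2·(5+10) − 3 = 27 → (5,27,10)

5,27,10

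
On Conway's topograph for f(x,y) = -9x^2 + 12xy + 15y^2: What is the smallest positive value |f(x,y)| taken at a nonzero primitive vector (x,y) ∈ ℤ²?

river: ρ → (15,18,-6)
river: ρ → (-6,18,15)
river: ρ → (15,12,-9)
river: ρ → (-9,24,3)
river: ρ → (3,24,-9)
river: ρ → (-9,12,15)
closes: descent 0, river 6
min |a| on river = 3

3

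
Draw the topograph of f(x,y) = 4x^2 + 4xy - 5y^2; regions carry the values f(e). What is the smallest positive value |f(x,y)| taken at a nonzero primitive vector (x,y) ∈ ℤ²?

river: ρ → (-5,6,3)
river: ρ → (3,6,-5)
river: ρ → (-5,4,4)
river: ρ → (4,4,-5)
closes: descent 0, river 4
min |a| on river = 3

3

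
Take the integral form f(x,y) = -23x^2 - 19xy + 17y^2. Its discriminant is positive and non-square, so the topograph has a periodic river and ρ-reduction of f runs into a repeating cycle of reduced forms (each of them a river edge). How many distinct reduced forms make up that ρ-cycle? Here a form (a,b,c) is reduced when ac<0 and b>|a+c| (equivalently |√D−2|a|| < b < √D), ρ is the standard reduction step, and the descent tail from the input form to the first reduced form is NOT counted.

D = 1925, ⌊√D⌋ = 43
descent: ρ → (17,19,-23)  [lands on river]
river: ρ → (-23,27,13)
river: ρ → (13,25,-25)
river: ρ → (-25,25,13)
river: ρ → (13,27,-23)
river: ρ → (-23,19,17)
river: ρ → (17,15,-25)
river: ρ → (-25,35,7)
river: ρ → (7,35,-25)
river: ρ → (-25,15,17)
ρ-cycle length = 10 (tail of 1 descent step not counted)

10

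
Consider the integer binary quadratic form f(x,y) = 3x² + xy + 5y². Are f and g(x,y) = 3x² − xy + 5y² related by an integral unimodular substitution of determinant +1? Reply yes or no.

D₁ = -59, D₂ = -59
f: reduced (well bottom): (3,1,5) with a≤c, −a<b≤a
g: reduced (well bottom): (3,-1,5) with a≤c, −a<b≤a
reduced forms (3, 1, 5) vs (3, -1, 5) ⇒ inequivalent

no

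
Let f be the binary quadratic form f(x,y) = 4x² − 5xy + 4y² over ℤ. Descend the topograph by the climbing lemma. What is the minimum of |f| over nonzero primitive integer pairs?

translate: b→3 (≡-5 mod 8), so (4,-5,4)→(4,3,3)
flip: (4,3,3)→(3,-3,4)
translate: b→3 (≡-3 mod 6), so (3,-3,4)→(3,3,4)
reduced (well bottom): (3,3,4) with a≤c, −a<b≤a
well minimum = a = 3

3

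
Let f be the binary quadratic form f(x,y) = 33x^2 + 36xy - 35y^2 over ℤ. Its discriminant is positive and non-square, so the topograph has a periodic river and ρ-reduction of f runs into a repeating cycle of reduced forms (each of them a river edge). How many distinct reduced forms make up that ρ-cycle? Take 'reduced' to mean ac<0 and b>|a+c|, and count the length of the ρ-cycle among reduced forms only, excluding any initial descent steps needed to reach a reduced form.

D = 5916, ⌊√D⌋ = 76
river: ρ → (-35,34,34)
river: ρ → (34,34,-35)
river: ρ → (-35,36,33)
river: ρ → (33,30,-38)
river: ρ → (-38,46,25)
river: ρ → (25,54,-30)
river: ρ → (-30,66,13)
river: ρ → (13,64,-35)
river: ρ → (-35,76,1)
river: ρ → (1,76,-35)
river: ρ → (-35,64,13)
river: ρ → (13,66,-30)
river: ρ → (-30,54,25)
river: ρ → (25,46,-38)
river: ρ → (-38,30,33)
river: ρ → (33,36,-35)
ρ-cycle length = 16 (tail of 0 descent steps not counted)

16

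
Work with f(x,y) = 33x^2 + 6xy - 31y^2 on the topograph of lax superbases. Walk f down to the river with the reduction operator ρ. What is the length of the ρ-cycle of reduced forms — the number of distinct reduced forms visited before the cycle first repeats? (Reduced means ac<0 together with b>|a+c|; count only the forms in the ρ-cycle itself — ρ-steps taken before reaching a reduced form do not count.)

D = 4128, ⌊√D⌋ = 64
river: ρ → (-31,56,8)
river: ρ → (8,56,-31)
river: ρ → (-31,6,33)
river: ρ → (33,60,-4)
river: ρ → (-4,60,33)
river: ρ → (33,6,-31)
ρ-cycle length = 6 (tail of 0 descent steps not counted)

6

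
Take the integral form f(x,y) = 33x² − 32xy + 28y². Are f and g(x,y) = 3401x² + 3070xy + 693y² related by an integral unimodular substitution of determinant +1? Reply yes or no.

D₁ = -2672, D₂ = -2672
f: flip: (33,-32,28)→(28,32,33)
f: translate: b→-24 (≡32 mod 56), so (28,32,33)→(28,-24,29)
f: reduced (well bottom): (28,-24,29) with a≤c, −a<b≤a
g: flip: (3401,3070,693)→(693,-3070,3401)
g: translate: b→-298 (≡-3070 mod 1386), so (693,-3070,3401)→(693,-298,33)
g: flip: (693,-298,33)→(33,298,693)
g: translate: b→-32 (≡298 mod 66), so (33,298,693)→(33,-32,28)
g: flip: (33,-32,28)→(28,32,33)
g: translate: b→-24 (≡32 mod 56), so (28,32,33)→(28,-24,29)
g: reduced (well bottom): (28,-24,29) with a≤c, −a<b≤a
reduced forms (28, -24, 29) vs (28, -24, 29) ⇒ equivalent

yes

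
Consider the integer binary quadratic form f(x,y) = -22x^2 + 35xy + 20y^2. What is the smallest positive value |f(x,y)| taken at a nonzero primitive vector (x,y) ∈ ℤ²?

river: ρ → (20,45,-12)
river: ρ → (-12,51,8)
river: ρ → (8,45,-30)
river: ρ → (-30,15,23)
river: ρ → (23,31,-22)
river: ρ → (-22,13,32)
river: ρ → (32,51,-3)
river: ρ → (-3,51,32)
river: ρ → (32,13,-22)
river: ρ → (-22,31,23)
river: ρ → (23,15,-30)
river: ρ → (-30,45,8)
river: ρ → (8,51,-12)
river: ρ → (-12,45,20)
river: ρ → (20,35,-22)
river: ρ → (-22,53,2)
river: ρ → (2,51,-48)
river: ρ → (-48,45,5)
river: ρ → (5,45,-48)
river: ρ → (-48,51,2)
river: ρ → (2,53,-22)
river: ρ → (-22,35,20)
closes: descent 0, river 22
min |a| on river = 2

2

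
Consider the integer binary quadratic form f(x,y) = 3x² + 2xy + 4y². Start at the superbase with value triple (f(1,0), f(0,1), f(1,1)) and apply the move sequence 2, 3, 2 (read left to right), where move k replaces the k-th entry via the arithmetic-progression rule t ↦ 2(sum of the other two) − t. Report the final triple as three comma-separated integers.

start (3,4,9) = (f(1,0),f(0,1),f(1,1))
replace slot 2: 2·(3+9) − 4 = 20 → (3,20,9)
replace slot 3: 2·(3+20) − 9 = 37 → (3,20,37)
replace slot 2: 2·(3+37) − 20 = 60 → (3,60,37)

3,60,37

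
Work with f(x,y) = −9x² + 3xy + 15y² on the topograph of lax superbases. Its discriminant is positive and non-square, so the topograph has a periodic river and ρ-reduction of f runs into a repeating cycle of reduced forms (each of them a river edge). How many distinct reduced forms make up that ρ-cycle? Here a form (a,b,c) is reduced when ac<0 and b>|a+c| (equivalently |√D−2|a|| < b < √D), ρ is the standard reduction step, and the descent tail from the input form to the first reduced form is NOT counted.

D = 549, ⌊√D⌋ = 23
descent: ρ → (15,-3,-9)
descent: ρ → (-9,21,3)  [lands on river]
river: ρ → (3,21,-9)
river: ρ → (-9,15,9)
river: ρ → (9,21,-3)
river: ρ → (-3,21,9)
river: ρ → (9,15,-9)
ρ-cycle length = 6 (tail of 2 descent steps not counted)

6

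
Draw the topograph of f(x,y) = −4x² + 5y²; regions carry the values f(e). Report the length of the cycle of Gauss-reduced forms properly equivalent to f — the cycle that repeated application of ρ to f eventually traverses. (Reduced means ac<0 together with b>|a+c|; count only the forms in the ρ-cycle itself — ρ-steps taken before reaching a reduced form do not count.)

D = 80, ⌊√D⌋ = 8
descent: ρ → (5,0,-4)
descent: ρ → (-4,8,1)  [lands on river]
river: ρ → (1,8,-4)
ρ-cycle length = 2 (tail of 2 descent steps not counted)

2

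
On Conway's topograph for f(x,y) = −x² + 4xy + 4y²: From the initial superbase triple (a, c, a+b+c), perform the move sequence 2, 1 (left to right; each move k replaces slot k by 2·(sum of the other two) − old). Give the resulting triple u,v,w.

start (-1,4,7) = (f(1,0),f(0,1),f(1,1))
replace slot 2: 2·((-1)+7) − 4 = 8 → (-1,8,7)
replace slot 1: 2·(8+7) − (-1) = 31 → (31,8,7)

31,8,7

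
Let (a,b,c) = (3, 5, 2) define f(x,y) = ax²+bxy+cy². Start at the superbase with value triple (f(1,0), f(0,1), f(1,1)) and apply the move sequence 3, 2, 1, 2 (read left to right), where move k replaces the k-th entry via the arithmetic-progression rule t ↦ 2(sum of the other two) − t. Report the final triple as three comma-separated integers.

start (3,2,10) = (f(1,0),f(0,1),f(1,1))
replace slot 3: 2·(3+2) − 10 = 0 → (3,2,0)
replace slot 2: 2·(3+0) − 2 = 4 → (3,4,0)
replace slot 1: 2·(4+0) − 3 = 5 → (5,4,0)
replace slot 2: 2·(5+0) − 4 = 6 → (5,6,0)

5,6,0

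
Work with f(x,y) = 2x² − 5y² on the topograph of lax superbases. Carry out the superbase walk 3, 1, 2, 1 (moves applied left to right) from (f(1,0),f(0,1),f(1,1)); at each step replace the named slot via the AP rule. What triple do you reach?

start (2,-5,-3) = (f(1,0),f(0,1),f(1,1))
replace slot 3: 2·(2+(-5)) − (-3) = -3 → (2,-5,-3)
replace slot 1: 2·((-5)+(-3)) − 2 = -18 → (-18,-5,-3)
replace slot 2: 2·((-18)+(-3)) − (-5) = -37 → (-18,-37,-3)
replace slot 1: 2·((-37)+(-3)) − (-18) = -62 → (-62,-37,-3)

-62,-37,-3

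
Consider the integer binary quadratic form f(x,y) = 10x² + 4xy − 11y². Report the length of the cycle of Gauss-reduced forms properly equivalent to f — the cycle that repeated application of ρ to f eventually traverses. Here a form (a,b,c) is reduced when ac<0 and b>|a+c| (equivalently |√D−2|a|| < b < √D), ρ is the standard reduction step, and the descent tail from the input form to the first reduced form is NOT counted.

D = 456, ⌊√D⌋ = 21
river: ρ → (-11,18,3)
river: ρ → (3,18,-11)
river: ρ → (-11,4,10)
river: ρ → (10,16,-5)
river: ρ → (-5,14,13)
river: ρ → (13,12,-6)
river: ρ → (-6,12,13)
river: ρ → (13,14,-5)
river: ρ → (-5,16,10)
river: ρ → (10,4,-11)
ρ-cycle length = 10 (tail of 0 descent steps not counted)

10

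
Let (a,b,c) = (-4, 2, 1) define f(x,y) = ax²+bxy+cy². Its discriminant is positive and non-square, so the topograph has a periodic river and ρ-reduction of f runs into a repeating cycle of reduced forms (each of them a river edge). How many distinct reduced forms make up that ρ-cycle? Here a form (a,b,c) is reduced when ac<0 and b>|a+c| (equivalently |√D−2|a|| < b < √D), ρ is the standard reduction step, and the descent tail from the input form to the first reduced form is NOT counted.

D = 20, ⌊√D⌋ = 4
descent: ρ → (1,4,-1)  [lands on river]
river: ρ → (-1,4,1)
ρ-cycle length = 2 (tail of 1 descent step not counted)

2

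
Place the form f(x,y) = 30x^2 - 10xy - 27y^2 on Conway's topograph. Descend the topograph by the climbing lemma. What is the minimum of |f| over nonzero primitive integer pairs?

descent: ρ → (-27,10,30)  [lands on river]
river: ρ → (30,50,-7)
river: ρ → (-7,48,37)
river: ρ → (37,26,-18)
river: ρ → (-18,46,17)
river: ρ → (17,56,-3)
river: ρ → (-3,52,53)
river: ρ → (53,54,-2)
river: ρ → (-2,54,53)
river: ρ → (53,52,-3)
river: ρ → (-3,56,17)
river: ρ → (17,46,-18)
river: ρ → (-18,26,37)
river: ρ → (37,48,-7)
river: ρ → (-7,50,30)
river: ρ → (30,10,-27)
river: ρ → (-27,44,13)
river: ρ → (13,34,-42)
river: ρ → (-42,50,5)
river: ρ → (5,50,-42)
river: ρ → (-42,34,13)
river: ρ → (13,44,-27)
closes: descent 1, river 22
min |a| on river = 2

2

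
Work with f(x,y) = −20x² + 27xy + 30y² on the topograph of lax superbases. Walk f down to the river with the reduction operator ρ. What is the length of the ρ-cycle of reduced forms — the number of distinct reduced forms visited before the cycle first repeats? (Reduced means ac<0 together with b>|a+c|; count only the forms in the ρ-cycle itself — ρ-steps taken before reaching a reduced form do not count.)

D = 3129, ⌊√D⌋ = 55
river: ρ → (30,33,-17)
river: ρ → (-17,35,28)
river: ρ → (28,21,-24)
river: ρ → (-24,27,25)
river: ρ → (25,23,-26)
river: ρ → (-26,29,22)
river: ρ → (22,15,-33)
river: ρ → (-33,51,4)
river: ρ → (4,53,-20)
river: ρ → (-20,27,30)
ρ-cycle length = 10 (tail of 0 descent steps not counted)

10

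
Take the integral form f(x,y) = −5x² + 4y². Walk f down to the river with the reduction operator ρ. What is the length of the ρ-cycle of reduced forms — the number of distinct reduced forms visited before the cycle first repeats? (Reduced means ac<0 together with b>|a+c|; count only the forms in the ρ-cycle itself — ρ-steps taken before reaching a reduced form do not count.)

D = 80, ⌊√D⌋ = 8
descent: ρ → (4,8,-1)  [lands on river]
river: ρ → (-1,8,4)
ρ-cycle length = 2 (tail of 1 descent step not counted)

2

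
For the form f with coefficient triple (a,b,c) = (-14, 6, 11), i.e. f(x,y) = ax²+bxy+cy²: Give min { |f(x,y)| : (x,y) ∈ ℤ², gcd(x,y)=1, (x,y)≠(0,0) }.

river: ρ → (11,16,-9)
river: ρ → (-9,20,7)
river: ρ → (7,22,-6)
river: ρ → (-6,14,19)
river: ρ → (19,24,-1)
river: ρ → (-1,24,19)
river: ρ → (19,14,-6)
river: ρ → (-6,22,7)
river: ρ → (7,20,-9)
river: ρ → (-9,16,11)
river: ρ → (11,6,-14)
river: ρ → (-14,22,3)
river: ρ → (3,20,-21)
river: ρ → (-21,22,2)
river: ρ → (2,22,-21)
river: ρ → (-21,20,3)
river: ρ → (3,22,-14)
river: ρ → (-14,6,11)
closes: descent 0, river 18
min |a| on river = 1

1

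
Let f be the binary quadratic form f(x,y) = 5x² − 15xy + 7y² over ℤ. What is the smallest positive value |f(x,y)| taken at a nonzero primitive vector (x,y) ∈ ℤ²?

descent: ρ → (7,1,-3)
descent: ρ → (-3,5,5)  [lands on river]
river: ρ → (5,5,-3)
river: ρ → (-3,7,3)
river: ρ → (3,5,-5)
river: ρ → (-5,5,3)
river: ρ → (3,7,-3)
closes: descent 2, river 6
min |a| on river = 3

3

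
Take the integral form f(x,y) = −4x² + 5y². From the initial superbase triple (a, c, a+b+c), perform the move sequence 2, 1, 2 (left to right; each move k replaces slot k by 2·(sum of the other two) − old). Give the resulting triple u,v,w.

start (-4,5,1) = (f(1,0),f(0,1),f(1,1))
replace slot 2: 2·((-4)+1) − 5 = -11 → (-4,-11,1)
replace slot 1: 2·((-11)+1) − (-4) = -16 → (-16,-11,1)
replace slot 2: 2·((-16)+1) − (-11) = -19 → (-16,-19,1)

-16,-19,1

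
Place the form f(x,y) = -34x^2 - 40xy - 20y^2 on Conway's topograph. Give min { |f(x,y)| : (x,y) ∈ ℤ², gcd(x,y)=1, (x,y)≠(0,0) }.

translate: b→-28 (≡40 mod 68), so (34,40,20)→(34,-28,14)
flip: (34,-28,14)→(14,28,34)
translate: b→0 (≡28 mod 28), so (14,28,34)→(14,0,20)
reduced (well bottom): (14,0,20) with a≤c, −a<b≤a
well minimum |f| = |-14| = 14 (negative-definite)

14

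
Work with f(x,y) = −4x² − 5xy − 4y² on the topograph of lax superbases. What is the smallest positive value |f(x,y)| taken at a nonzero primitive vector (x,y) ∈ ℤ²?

translate: b→-3 (≡5 mod 8), so (4,5,4)→(4,-3,3)
flip: (4,-3,3)→(3,3,4)
reduced (well bottom): (3,3,4) with a≤c, −a<b≤a
well minimum |f| = |-3| = 3 (negative-definite)

3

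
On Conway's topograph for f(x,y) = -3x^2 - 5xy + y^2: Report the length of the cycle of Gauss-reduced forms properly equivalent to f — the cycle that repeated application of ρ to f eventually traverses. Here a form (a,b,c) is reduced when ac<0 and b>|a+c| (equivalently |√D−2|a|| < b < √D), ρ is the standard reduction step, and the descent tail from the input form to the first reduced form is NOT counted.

D = 37, ⌊√D⌋ = 6
descent: ρ → (1,5,-3)  [lands on river]
river: ρ → (-3,1,3)
river: ρ → (3,5,-1)
river: ρ → (-1,5,3)
river: ρ → (3,1,-3)
river: ρ → (-3,5,1)
ρ-cycle length = 6 (tail of 1 descent step not counted)

6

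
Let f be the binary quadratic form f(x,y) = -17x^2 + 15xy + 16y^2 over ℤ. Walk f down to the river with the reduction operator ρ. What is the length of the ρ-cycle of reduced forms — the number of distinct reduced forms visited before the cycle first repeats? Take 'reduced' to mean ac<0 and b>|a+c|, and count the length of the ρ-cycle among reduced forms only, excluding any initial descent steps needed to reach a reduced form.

D = 1313, ⌊√D⌋ = 36
river: ρ → (16,17,-16)
river: ρ → (-16,15,17)
river: ρ → (17,19,-14)
river: ρ → (-14,9,22)
river: ρ → (22,35,-1)
river: ρ → (-1,35,22)
river: ρ → (22,9,-14)
river: ρ → (-14,19,17)
river: ρ → (17,15,-16)
river: ρ → (-16,17,16)
river: ρ → (16,15,-17)
river: ρ → (-17,19,14)
river: ρ → (14,9,-22)
river: ρ → (-22,35,1)
river: ρ → (1,35,-22)
river: ρ → (-22,9,14)
river: ρ → (14,19,-17)
river: ρ → (-17,15,16)
ρ-cycle length = 18 (tail of 0 descent steps not counted)

18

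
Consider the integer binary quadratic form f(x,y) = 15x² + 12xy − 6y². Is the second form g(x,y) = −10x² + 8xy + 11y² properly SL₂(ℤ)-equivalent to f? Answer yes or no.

D₁ = 504, D₂ = 504
river cycle of f (length 4): (-6, 12, 15), (15, 18, -3), (-3, 18, 15), (15, 12, -6)
river cycle of g (length 10): (11, 14, -7), (-7, 14, 11), (11, 8, -10), (-10, 12, 9), (9, 6, -13), (-13, 20, 2), (2, 20, -13), (-13, 6, 9), (9, 12, -10), (-10, 8, 11)
cycles differ ⇒ inequivalent

no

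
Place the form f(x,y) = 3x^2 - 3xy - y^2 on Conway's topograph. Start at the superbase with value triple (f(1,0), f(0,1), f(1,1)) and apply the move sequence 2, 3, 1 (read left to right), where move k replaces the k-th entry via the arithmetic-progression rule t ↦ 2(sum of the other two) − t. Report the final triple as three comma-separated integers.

start (3,-1,-1) = (f(1,0),f(0,1),f(1,1))
replace slot 2: 2·(3+(-1)) − (-1) = 5 → (3,5,-1)
replace slot 3: 2·(3+5) − (-1) = 17 → (3,5,17)
replace slot 1: 2·(5+17) − 3 = 41 → (41,5,17)

41,5,17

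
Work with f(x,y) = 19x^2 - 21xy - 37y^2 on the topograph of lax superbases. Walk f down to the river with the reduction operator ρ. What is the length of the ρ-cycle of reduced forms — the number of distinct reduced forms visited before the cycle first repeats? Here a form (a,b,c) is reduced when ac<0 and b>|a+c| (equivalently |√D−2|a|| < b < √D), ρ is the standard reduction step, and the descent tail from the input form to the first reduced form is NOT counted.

D = 3253, ⌊√D⌋ = 57
descent: ρ → (-37,21,19)  [lands on river]
river: ρ → (19,55,-3)
river: ρ → (-3,53,37)
river: ρ → (37,21,-19)
river: ρ → (-19,55,3)
river: ρ → (3,53,-37)
ρ-cycle length = 6 (tail of 1 descent step not counted)

6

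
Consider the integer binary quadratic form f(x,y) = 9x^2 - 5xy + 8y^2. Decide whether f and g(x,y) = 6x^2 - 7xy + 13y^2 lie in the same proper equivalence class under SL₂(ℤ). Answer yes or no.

D₁ = -263, D₂ = -263
f: flip: (9,-5,8)→(8,5,9)
f: reduced (well bottom): (8,5,9) with a≤c, −a<b≤a
g: translate: b→5 (≡-7 mod 12), so (6,-7,13)→(6,5,12)
g: reduced (well bottom): (6,5,12) with a≤c, −a<b≤a
reduced forms (8, 5, 9) vs (6, 5, 12) ⇒ inequivalent

no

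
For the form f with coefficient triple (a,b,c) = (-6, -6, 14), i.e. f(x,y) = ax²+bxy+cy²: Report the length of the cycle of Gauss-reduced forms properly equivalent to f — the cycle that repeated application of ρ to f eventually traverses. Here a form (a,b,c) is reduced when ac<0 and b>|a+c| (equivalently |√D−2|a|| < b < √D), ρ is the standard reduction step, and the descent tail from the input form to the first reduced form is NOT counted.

D = 372, ⌊√D⌋ = 19
descent: ρ → (14,6,-6)
descent: ρ → (-6,18,2)  [lands on river]
river: ρ → (2,18,-6)
ρ-cycle length = 2 (tail of 2 descent steps not counted)

2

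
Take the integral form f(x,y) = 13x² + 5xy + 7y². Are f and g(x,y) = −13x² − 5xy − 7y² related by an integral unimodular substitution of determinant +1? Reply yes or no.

D₁ = -339, D₂ = -339
f: flip: (13,5,7)→(7,-5,13)
f: reduced (well bottom): (7,-5,13) with a≤c, −a<b≤a
g is negative-definite; reduce −g:
−g: flip: (13,5,7)→(7,-5,13)
−g: reduced (well bottom): (7,-5,13) with a≤c, −a<b≤a
flip sign back: reduced form of g is (-7,5,-13)
reduced forms (7, -5, 13) vs (-7, 5, -13) ⇒ inequivalent

no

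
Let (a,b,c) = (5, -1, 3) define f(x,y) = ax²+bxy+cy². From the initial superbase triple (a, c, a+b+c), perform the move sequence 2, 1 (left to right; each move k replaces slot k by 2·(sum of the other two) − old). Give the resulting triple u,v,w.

start (5,3,7) = (f(1,0),f(0,1),f(1,1))
replace slot 2: 2·(5+7) − 3 = 21 → (5,21,7)
replace slot 1: 2·(21+7) − 5 = 51 → (51,21,7)

51,21,7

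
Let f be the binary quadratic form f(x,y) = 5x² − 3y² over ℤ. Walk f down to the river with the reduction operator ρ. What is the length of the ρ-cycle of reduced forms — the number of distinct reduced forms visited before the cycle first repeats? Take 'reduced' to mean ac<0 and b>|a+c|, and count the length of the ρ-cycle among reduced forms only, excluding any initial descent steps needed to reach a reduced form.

D = 60, ⌊√D⌋ = 7
descent: ρ → (-3,6,2)  [lands on river]
river: ρ → (2,6,-3)
ρ-cycle length = 2 (tail of 1 descent step not counted)

2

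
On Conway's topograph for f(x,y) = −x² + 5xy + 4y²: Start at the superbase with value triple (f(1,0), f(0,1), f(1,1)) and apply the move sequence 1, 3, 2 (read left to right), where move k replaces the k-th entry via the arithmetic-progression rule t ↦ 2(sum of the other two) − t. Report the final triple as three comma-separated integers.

start (-1,4,8) = (f(1,0),f(0,1),f(1,1))
replace slot 1: 2·(4+8) − (-1) = 25 → (25,4,8)
replace slot 3: 2·(25+4) − 8 = 50 → (25,4,50)
replace slot 2: 2·(25+50) − 4 = 146 → (25,146,50)

25,146,50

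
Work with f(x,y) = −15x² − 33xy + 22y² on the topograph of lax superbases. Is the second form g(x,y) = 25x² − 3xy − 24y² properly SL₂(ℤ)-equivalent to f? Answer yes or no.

D₁ = 2409, D₂ = 2409
river cycle of f (length 36): (22, 33, -15), (-15, 27, 28), (28, 29, -14), (-14, 27, 30), (30, 33, -11), (-11, 33, 30), (30, 27, -14), (-14, 29, 28), (28, 27, -15), (-15, 33, 22), … (26 more)
river cycle of g (length 24): (-24, 3, 25), (25, 47, -2), (-2, 49, 1), (1, 49, -2), (-2, 47, 25), (25, 3, -24), (-24, 45, 4), (4, 43, -35), (-35, 27, 12), (12, 45, -8), … (14 more)
cycles differ ⇒ inequivalent

no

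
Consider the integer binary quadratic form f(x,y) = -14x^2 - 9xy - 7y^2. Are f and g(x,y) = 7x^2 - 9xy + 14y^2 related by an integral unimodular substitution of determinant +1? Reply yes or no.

D₁ = -311, D₂ = -311
f is negative-definite; reduce −f:
−f: flip: (14,9,7)→(7,-9,14)
−f: translate: b→5 (≡-9 mod 14), so (7,-9,14)→(7,5,12)
−f: reduced (well bottom): (7,5,12) with a≤c, −a<b≤a
flip sign back: reduced form of f is (-7,-5,-12)
g: translate: b→5 (≡-9 mod 14), so (7,-9,14)→(7,5,12)
g: reduced (well bottom): (7,5,12) with a≤c, −a<b≤a
reduced forms (-7, -5, -12) vs (7, 5, 12) ⇒ inequivalent

no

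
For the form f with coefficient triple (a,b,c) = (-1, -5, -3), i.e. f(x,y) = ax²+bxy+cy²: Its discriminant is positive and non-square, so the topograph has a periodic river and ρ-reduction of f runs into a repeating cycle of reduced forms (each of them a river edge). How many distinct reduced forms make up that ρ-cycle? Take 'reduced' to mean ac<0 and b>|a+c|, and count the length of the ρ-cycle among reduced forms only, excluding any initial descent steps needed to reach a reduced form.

D = 13, ⌊√D⌋ = 3
descent: ρ → (-3,-1,1)
descent: ρ → (1,3,-1)  [lands on river]
river: ρ → (-1,3,1)
ρ-cycle length = 2 (tail of 2 descent steps not counted)

2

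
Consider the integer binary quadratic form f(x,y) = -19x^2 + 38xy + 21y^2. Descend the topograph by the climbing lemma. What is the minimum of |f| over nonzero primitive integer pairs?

river: ρ → (21,46,-11)
river: ρ → (-11,42,29)
river: ρ → (29,16,-24)
river: ρ → (-24,32,21)
river: ρ → (21,52,-4)
river: ρ → (-4,52,21)
river: ρ → (21,32,-24)
river: ρ → (-24,16,29)
river: ρ → (29,42,-11)
river: ρ → (-11,46,21)
river: ρ → (21,38,-19)
river: ρ → (-19,38,21)
closes: descent 0, river 12
min |a| on river = 4

4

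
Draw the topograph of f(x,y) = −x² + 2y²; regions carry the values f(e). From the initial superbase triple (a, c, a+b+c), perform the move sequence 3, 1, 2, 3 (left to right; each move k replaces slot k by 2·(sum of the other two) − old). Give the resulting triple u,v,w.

start (-1,2,1) = (f(1,0),f(0,1),f(1,1))
replace slot 3: 2·((-1)+2) − 1 = 1 → (-1,2,1)
replace slot 1: 2·(2+1) − (-1) = 7 → (7,2,1)
replace slot 2: 2·(7+1) − 2 = 14 → (7,14,1)
replace slot 3: 2·(7+14) − 1 = 41 → (7,14,41)

7,14,41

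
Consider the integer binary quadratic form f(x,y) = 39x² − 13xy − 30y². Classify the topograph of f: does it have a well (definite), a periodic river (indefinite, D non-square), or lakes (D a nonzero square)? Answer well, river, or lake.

D = b²−4ac = (-13)² − 4·39·(-30) = 4849
D > 0 non-square ⇒ indefinite ⇒ periodic river

river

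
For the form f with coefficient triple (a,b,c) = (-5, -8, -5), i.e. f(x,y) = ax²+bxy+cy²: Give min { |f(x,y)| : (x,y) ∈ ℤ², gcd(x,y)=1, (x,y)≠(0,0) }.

translate: b→-2 (≡8 mod 10), so (5,8,5)→(5,-2,2)
flip: (5,-2,2)→(2,2,5)
reduced (well bottom): (2,2,5) with a≤c, −a<b≤a
well minimum |f| = |-2| = 2 (negative-definite)

2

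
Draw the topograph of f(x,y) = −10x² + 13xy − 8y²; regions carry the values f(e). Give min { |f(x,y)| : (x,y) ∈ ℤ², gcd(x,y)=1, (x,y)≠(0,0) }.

translate: b→7 (≡-13 mod 20), so (10,-13,8)→(10,7,5)
flip: (10,7,5)→(5,-7,10)
translate: b→3 (≡-7 mod 10), so (5,-7,10)→(5,3,8)
reduced (well bottom): (5,3,8) with a≤c, −a<b≤a
well minimum |f| = |-5| = 5 (negative-definite)

5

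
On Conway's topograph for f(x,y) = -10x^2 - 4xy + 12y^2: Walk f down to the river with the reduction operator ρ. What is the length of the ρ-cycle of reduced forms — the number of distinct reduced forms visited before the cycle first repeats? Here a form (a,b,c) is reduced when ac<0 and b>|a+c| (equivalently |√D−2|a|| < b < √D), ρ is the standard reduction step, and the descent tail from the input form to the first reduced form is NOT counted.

D = 496, ⌊√D⌋ = 22
descent: ρ → (12,4,-10)  [lands on river]
river: ρ → (-10,16,6)
river: ρ → (6,20,-4)
river: ρ → (-4,20,6)
river: ρ → (6,16,-10)
river: ρ → (-10,4,12)
river: ρ → (12,20,-2)
river: ρ → (-2,20,12)
ρ-cycle length = 8 (tail of 1 descent step not counted)

8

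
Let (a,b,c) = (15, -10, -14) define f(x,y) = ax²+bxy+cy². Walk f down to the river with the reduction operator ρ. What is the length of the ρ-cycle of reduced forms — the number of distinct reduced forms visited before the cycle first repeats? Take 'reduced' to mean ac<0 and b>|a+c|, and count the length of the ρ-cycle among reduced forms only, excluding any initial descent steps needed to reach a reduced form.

D = 940, ⌊√D⌋ = 30
descent: ρ → (-14,10,15)  [lands on river]
river: ρ → (15,20,-9)
river: ρ → (-9,16,19)
river: ρ → (19,22,-6)
river: ρ → (-6,26,11)
river: ρ → (11,18,-14)
ρ-cycle length = 6 (tail of 1 descent step not counted)

6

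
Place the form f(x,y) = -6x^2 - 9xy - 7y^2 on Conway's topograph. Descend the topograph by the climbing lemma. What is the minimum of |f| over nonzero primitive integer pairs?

translate: b→-3 (≡9 mod 12), so (6,9,7)→(6,-3,4)
flip: (6,-3,4)→(4,3,6)
reduced (well bottom): (4,3,6) with a≤c, −a<b≤a
well minimum |f| = |-4| = 4 (negative-definite)

4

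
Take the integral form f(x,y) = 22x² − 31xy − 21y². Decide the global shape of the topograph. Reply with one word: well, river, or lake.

D = b²−4ac = (-31)² − 4·22·(-21) = 2809
D = 53² is a perfect square ⇒ form factors over ℤ ⇒ lakes

lake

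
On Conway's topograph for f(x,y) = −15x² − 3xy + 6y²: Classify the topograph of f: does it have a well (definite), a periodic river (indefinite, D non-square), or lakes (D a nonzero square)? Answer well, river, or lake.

D = b²−4ac = (-3)² − 4·(-15)·6 = 369
D > 0 non-square ⇒ indefinite ⇒ periodic river

river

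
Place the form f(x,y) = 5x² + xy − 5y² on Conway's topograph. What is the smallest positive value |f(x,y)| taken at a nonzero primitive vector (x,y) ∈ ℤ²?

river: ρ → (-5,9,1)
river: ρ → (1,9,-5)
river: ρ → (-5,1,5)
river: ρ → (5,9,-1)
river: ρ → (-1,9,5)
river: ρ → (5,1,-5)
closes: descent 0, river 6
min |a| on river = 1

1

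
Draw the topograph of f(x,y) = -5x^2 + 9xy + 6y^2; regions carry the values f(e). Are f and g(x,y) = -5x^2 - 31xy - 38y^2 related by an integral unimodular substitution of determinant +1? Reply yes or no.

D₁ = 201, D₂ = 201
river cycle of f (length 14): (6, 3, -8), (-8, 13, 1), (1, 13, -8), (-8, 3, 6), (6, 9, -5), (-5, 11, 4), (4, 13, -2), (-2, 11, 10), (10, 9, -3), (-3, 9, 10), … (4 more)
river cycle of g (length 14): (-5, 9, 6), (6, 3, -8), (-8, 13, 1), (1, 13, -8), (-8, 3, 6), (6, 9, -5), (-5, 11, 4), (4, 13, -2), (-2, 11, 10), (10, 9, -3), … (4 more)
cycles coincide ⇒ equivalent

yes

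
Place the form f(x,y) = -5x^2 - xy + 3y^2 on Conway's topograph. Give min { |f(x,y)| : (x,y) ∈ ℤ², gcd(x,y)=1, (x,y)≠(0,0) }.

descent: ρ → (3,7,-1)  [lands on river]
river: ρ → (-1,7,3)
river: ρ → (3,5,-3)
river: ρ → (-3,7,1)
river: ρ → (1,7,-3)
river: ρ → (-3,5,3)
closes: descent 1, river 6
min |a| on river = 1

1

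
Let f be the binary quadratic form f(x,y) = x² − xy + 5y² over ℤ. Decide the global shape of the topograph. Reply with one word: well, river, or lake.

D = b²−4ac = (-1)² − 4·1·5 = -19
D < 0 ⇒ definite ⇒ every region one sign ⇒ single well

well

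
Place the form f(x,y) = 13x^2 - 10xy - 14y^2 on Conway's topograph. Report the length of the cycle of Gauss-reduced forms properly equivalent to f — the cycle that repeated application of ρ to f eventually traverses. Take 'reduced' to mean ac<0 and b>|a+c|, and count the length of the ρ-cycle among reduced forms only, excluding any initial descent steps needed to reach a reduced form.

D = 828, ⌊√D⌋ = 28
descent: ρ → (-14,10,13)  [lands on river]
river: ρ → (13,16,-11)
river: ρ → (-11,28,1)
river: ρ → (1,28,-11)
river: ρ → (-11,16,13)
river: ρ → (13,10,-14)
river: ρ → (-14,18,9)
river: ρ → (9,18,-14)
ρ-cycle length = 8 (tail of 1 descent step not counted)

8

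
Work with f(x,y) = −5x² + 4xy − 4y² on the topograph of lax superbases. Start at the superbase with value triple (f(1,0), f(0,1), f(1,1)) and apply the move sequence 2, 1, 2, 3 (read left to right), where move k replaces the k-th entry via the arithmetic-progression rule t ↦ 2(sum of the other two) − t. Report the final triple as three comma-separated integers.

start (-5,-4,-5) = (f(1,0),f(0,1),f(1,1))
replace slot 2: 2·((-5)+(-5)) − (-4) = -16 → (-5,-16,-5)
replace slot 1: 2·((-16)+(-5)) − (-5) = -37 → (-37,-16,-5)
replace slot 2: 2·((-37)+(-5)) − (-16) = -68 → (-37,-68,-5)
replace slot 3: 2·((-37)+(-68)) − (-5) = -205 → (-37,-68,-205)

-37,-68,-205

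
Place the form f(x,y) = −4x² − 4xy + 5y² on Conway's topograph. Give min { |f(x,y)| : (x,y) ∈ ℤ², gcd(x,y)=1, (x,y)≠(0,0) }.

descent: ρ → (5,4,-4)  [lands on river]
river: ρ → (-4,4,5)
river: ρ → (5,6,-3)
river: ρ → (-3,6,5)
closes: descent 1, river 4
min |a| on river = 3

3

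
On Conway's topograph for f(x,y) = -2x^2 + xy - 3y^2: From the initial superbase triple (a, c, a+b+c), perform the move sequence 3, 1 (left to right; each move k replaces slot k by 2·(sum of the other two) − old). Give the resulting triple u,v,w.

start (-2,-3,-4) = (f(1,0),f(0,1),f(1,1))
replace slot 3: 2·((-2)+(-3)) − (-4) = -6 → (-2,-3,-6)
replace slot 1: 2·((-3)+(-6)) − (-2) = -16 → (-16,-3,-6)

-16,-3,-6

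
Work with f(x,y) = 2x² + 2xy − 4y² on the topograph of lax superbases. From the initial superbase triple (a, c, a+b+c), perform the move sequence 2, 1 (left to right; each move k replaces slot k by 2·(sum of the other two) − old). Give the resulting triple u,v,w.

start (2,-4,0) = (f(1,0),f(0,1),f(1,1))
replace slot 2: 2·(2+0) − (-4) = 8 → (2,8,0)
replace slot 1: 2·(8+0) − 2 = 14 → (14,8,0)

14,8,0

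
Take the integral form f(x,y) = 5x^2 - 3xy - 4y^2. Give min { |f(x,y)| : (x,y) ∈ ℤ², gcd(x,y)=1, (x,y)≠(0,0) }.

descent: ρ → (-4,3,5)  [lands on river]
river: ρ → (5,7,-2)
river: ρ → (-2,9,1)
river: ρ → (1,9,-2)
river: ρ → (-2,7,5)
river: ρ → (5,3,-4)
river: ρ → (-4,5,4)
river: ρ → (4,3,-5)
river: ρ → (-5,7,2)
river: ρ → (2,9,-1)
river: ρ → (-1,9,2)
river: ρ → (2,7,-5)
river: ρ → (-5,3,4)
river: ρ → (4,5,-4)
closes: descent 1, river 14
min |a| on river = 1

1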